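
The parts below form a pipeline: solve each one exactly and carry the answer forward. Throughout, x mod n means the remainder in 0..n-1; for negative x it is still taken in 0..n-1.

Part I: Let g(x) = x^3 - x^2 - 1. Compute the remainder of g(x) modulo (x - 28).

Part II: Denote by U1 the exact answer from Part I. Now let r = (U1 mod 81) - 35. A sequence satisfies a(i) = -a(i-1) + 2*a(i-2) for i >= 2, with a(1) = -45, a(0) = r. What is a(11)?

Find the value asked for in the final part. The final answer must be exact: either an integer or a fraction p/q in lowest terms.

-24597

Part I: remainder = value at the root: 1*(28)^3 - 1*(28)^2 - 1 = (21952) + (-784) + (-1) = 21167; answer 21167
Part II: U1 = 21167; r = -9; a(2) = -1*(-45) + 2*(-9) = 27; iterating: a(2)=27, a(3)=-117, a(4)=171, a(5)=-405, a(6)=747, a(7)=-1557, a(8)=3051, a(9)=-6165, a(10)=12267, a(11)=-24597; answer -24597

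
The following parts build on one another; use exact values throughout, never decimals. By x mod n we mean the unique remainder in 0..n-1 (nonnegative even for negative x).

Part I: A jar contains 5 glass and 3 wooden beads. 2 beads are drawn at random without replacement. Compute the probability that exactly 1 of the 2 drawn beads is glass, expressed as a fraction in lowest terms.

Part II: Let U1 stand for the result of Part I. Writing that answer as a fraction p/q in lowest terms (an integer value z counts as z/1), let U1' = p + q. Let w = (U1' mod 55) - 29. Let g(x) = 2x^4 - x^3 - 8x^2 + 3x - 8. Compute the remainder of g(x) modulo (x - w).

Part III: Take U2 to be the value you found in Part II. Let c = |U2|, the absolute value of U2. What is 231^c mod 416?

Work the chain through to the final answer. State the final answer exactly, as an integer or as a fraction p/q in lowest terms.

Part I: total draws C(8,2) = 28; favorable C(5,1)*C(3,1) = 15; P = 15/28; answer 15/28
Part II: U1 = 15/28; threaded value p + q = 43; w = 14; remainder = value at the root: 2*(14)^4 - 1*(14)^3 - 8*(14)^2 + 3*(14)^1 - 8 = (76832) + (-2744) + (-1568) + (42) + (-8) = 72554; answer 72554
Part III: U2 = 72554; c = 72554; squarings mod 416: 231^1=231, 231^2=113, 231^4=289, 231^8=321, 231^16=289, 231^32=321, 231^64=289, 231^128=321, 231^256=289, 231^512=321, 231^1024=289, 231^2048=321, 231^4096=289, 231^8192=321, 231^16384=289, 231^32768=321, 231^65536=289; 231^72554 = 231^2 * 231^8 * 231^32 * 231^64 * 231^256 * 231^512 * 231^2048 * 231^4096 * 231^65536 = 113 (mod 416); answer 113

113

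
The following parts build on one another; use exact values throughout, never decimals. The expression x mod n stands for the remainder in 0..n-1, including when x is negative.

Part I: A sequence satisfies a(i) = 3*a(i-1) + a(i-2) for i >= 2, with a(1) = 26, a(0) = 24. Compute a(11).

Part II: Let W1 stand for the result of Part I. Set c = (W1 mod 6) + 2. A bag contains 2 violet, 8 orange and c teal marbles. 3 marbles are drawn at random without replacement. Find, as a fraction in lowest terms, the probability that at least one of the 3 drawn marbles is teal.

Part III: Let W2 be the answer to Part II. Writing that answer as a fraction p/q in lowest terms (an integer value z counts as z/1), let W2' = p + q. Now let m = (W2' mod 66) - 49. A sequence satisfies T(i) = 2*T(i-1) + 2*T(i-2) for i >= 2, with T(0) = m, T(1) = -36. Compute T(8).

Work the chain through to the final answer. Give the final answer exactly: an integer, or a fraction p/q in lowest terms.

-51280

Part I: a(2) = 3*(26) + 1*(24) = 102; iterating: a(2)=102, a(3)=332, a(4)=1098, a(5)=3626, a(6)=11976, a(7)=39554, a(8)=130638, a(9)=431468, a(10)=1425042, a(11)=4706594; answer 4706594
Part II: W1 = 4706594; c = 4; total draws C(14,3) = 364; complement C(10,3) = 120; favorable 364 - 120 = 244; P = 61/91; answer 61/91
Part III: W2 = 61/91; threaded value p + q = 152; m = -29; T(2) = 2*(-36) + 2*(-29) = -130; iterating: T(2)=-130, T(3)=-332, T(4)=-924, T(5)=-2512, T(6)=-6872, T(7)=-18768, T(8)=-51280; answer -51280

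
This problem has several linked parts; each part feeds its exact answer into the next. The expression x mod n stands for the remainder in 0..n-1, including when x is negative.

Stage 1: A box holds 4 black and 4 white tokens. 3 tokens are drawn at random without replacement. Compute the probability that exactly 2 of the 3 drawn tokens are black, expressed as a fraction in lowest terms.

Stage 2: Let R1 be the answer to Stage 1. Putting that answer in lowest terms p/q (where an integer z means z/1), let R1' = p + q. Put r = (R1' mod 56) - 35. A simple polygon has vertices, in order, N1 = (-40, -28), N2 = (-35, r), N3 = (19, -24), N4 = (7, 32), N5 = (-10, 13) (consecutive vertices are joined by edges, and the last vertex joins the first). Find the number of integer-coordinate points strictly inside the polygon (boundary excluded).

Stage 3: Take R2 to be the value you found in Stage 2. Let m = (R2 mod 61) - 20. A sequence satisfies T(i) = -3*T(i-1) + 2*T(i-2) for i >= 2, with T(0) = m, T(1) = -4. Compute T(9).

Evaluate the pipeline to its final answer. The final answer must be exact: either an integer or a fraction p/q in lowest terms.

Stage 1: total draws C(8,3) = 56; favorable C(4,2)*C(4,1) = 24; P = 3/7; answer 3/7
Stage 2: R1 = 3/7; threaded value p + q = 10; r = -25; cross terms: (-40*-25 - -35*-28)=20, (-35*-24 - 19*-25)=1315, (19*32 - 7*-24)=776, (7*13 - -10*32)=411, (-10*-28 - -40*13)=800; twice the area = |3322| = 3322; area = 1661; boundary points = 1 + 1 + 4 + 1 + 1 = 8; strictly interior points = area - boundary/2 + 1 = 1658; answer 1658
Stage 3: R2 = 1658; m = -9; T(2) = -3*(-4) + 2*(-9) = -6; iterating: T(2)=-6, T(3)=10, T(4)=-42, T(5)=146, T(6)=-522, T(7)=1858, T(8)=-6618, T(9)=23570; answer 23570

23570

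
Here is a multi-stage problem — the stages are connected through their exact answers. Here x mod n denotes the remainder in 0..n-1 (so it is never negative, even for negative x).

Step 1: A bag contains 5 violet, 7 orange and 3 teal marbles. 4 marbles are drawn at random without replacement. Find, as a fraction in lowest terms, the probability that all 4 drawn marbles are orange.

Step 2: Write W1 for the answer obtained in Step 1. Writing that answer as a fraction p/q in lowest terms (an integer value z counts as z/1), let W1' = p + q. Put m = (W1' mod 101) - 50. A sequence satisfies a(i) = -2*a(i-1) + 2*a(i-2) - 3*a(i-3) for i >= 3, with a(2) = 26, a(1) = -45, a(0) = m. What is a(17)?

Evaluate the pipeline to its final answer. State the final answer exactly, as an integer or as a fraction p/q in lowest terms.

Step 1: total draws C(15,4) = 1365; favorable C(7,4) = 35; P = 1/39; answer 1/39
Step 2: W1 = 1/39; threaded value p + q = 40; m = -10; a(3) = -2*(26) + 2*(-45) - 3*(-10) = -112; iterating: a(3)=-112, a(4)=411, a(5)=-1124, a(6)=3406, a(7)=-10293, a(8)=30770, a(9)=-92344, a(10)=277107, a(11)=-831212, a(12)=2493670, a(13)=-7481085, a(14)=22443146, a(15)=-67329472, a(16)=201988491, a(17)=-605965364; answer -605965364

-605965364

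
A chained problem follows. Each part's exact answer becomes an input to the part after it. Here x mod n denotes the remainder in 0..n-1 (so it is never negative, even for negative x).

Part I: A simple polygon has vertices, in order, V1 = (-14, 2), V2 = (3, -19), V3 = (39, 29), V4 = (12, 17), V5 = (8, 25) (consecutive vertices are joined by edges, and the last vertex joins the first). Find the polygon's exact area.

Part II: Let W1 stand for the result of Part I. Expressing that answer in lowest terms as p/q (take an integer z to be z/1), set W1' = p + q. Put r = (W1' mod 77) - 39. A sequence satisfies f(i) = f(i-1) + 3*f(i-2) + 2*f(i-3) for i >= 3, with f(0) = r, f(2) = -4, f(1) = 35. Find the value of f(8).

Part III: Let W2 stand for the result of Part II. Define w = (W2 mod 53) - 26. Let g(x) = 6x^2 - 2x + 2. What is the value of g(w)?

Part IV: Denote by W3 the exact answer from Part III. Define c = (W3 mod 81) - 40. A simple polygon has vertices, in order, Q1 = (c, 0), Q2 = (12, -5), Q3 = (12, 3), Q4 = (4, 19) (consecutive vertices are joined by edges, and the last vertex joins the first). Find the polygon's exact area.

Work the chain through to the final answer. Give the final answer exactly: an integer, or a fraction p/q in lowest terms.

480

Part I: cross terms: (-14*-19 - 3*2)=260, (3*29 - 39*-19)=828, (39*17 - 12*29)=315, (12*25 - 8*17)=164, (8*2 - -14*25)=366; twice the area = |1933| = 1933; area = 1933/2; answer 1933/2
Part II: W1 = 1933/2; threaded value p + q = 1935; r = -29; f(3) = 1*(-4) + 3*(35) + 2*(-29) = 43; iterating: f(3)=43, f(4)=101, f(5)=222, f(6)=611, f(7)=1479, f(8)=3756; answer 3756
Part III: W2 = 3756; w = 20; 6*(20)^2 - 2*(20)^1 + 2 = (2400) + (-40) + (2) = 2362; answer 2362
Part IV: W3 = 2362; c = -27; cross terms: (-27*-5 - 12*0)=135, (12*3 - 12*-5)=96, (12*19 - 4*3)=216, (4*0 - -27*19)=513; twice the area = |960| = 960; area = 480; answer 480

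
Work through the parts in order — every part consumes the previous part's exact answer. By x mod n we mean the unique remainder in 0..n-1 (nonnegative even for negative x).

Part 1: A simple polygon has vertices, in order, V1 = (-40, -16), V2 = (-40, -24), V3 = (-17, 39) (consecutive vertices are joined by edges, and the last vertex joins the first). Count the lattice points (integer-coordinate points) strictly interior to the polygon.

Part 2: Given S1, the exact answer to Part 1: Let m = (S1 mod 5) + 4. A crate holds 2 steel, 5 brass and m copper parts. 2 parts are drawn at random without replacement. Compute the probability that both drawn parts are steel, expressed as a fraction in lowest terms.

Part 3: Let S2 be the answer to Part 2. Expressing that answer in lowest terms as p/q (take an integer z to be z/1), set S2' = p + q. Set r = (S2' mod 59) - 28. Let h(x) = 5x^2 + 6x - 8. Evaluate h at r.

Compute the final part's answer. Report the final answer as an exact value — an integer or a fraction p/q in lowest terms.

Part 1: cross terms: (-40*-24 - -40*-16)=320, (-40*39 - -17*-24)=-1968, (-17*-16 - -40*39)=1832; twice the area = |184| = 184; area = 92; boundary points = 8 + 1 + 1 = 10; strictly interior points = area - boundary/2 + 1 = 88; answer 88
Part 2: S1 = 88; m = 7; total draws C(14,2) = 91; favorable C(2,2) = 1; P = 1/91; answer 1/91
Part 3: S2 = 1/91; threaded value p + q = 92; r = 5; 5*(5)^2 + 6*(5)^1 - 8 = (125) + (30) + (-8) = 147; answer 147

147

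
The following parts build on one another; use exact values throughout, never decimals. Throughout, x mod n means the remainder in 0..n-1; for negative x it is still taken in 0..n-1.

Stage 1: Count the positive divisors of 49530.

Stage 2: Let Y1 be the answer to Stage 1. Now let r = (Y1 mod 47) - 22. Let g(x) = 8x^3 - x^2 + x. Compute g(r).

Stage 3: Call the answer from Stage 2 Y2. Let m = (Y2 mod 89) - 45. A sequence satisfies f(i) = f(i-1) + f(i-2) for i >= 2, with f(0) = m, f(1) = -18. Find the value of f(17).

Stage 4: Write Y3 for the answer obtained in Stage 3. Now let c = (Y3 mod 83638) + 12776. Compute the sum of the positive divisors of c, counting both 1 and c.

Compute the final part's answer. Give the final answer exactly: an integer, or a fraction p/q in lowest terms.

Stage 1: 49530 = 2 * 3 * 5 * 13 * 127; number of divisors = (1+1) * (1+1) * (1+1) * (1+1) * (1+1) = 32; answer 32
Stage 2: Y1 = 32; r = 10; 8*(10)^3 - 1*(10)^2 + 1*(10)^1 = (8000) + (-100) + (10) = 7910; answer 7910
Stage 3: Y2 = 7910; m = 33; f(2) = 1*(-18) + 1*(33) = 15; iterating: f(2)=15, f(3)=-3, f(4)=12, f(5)=9, f(6)=21, f(7)=30, f(8)=51, f(9)=81, f(10)=132, f(11)=213, f(12)=345, f(13)=558, f(14)=903, f(15)=1461, f(16)=2364, f(17)=3825; answer 3825
Stage 4: Y3 = 3825; c = 16601; 16601 = 13 * 1277; sigma = (1 + 13) * (1 + 1277) = 14 * 1278 = 17892; answer 17892

17892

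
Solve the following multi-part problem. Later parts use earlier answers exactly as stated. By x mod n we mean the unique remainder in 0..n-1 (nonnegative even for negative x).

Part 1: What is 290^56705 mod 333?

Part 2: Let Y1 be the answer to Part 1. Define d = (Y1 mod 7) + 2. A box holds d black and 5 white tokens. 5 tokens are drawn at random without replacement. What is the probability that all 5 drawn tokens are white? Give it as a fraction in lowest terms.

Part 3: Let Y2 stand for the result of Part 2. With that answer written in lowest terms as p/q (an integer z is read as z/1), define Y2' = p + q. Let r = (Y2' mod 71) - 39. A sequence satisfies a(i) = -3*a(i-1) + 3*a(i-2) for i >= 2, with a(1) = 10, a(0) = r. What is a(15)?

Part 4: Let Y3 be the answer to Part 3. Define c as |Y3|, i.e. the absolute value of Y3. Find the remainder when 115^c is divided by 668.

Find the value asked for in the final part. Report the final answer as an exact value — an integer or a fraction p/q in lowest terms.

Part 1: squarings mod 333: 290^1=290, 290^2=184, 290^4=223, 290^8=112, 290^16=223, 290^32=112, 290^64=223, 290^128=112, 290^256=223, 290^512=112, 290^1024=223, 290^2048=112, 290^4096=223, 290^8192=112, 290^16384=223, 290^32768=112; 290^56705 = 290^1 * 290^128 * 290^256 * 290^1024 * 290^2048 * 290^4096 * 290^16384 * 290^32768 = 68 (mod 333); answer 68
Part 2: Y1 = 68; d = 7; total draws C(12,5) = 792; favorable C(5,5) = 1; P = 1/792; answer 1/792
Part 3: Y2 = 1/792; threaded value p + q = 793; r = -27; a(2) = -3*(10) + 3*(-27) = -111; iterating: a(2)=-111, a(3)=363, a(4)=-1422, a(5)=5355, a(6)=-20331, a(7)=77058, a(8)=-292167, a(9)=1107675, a(10)=-4199526, a(11)=15921603, a(12)=-60363387, a(13)=228854970, a(14)=-867655071, a(15)=3289530123; answer 3289530123
Part 4: Y3 = 3289530123; c = 3289530123; squarings mod 668: 115^1=115, 115^2=533, 115^4=189, 115^8=317, 115^16=289, 115^32=21, 115^64=441, 115^128=93, 115^256=633, 115^512=557, 115^1024=297, 115^2048=33, 115^4096=421, 115^8192=221, 115^16384=77, 115^32768=585, 115^65536=209, 115^131072=261, 115^262144=653, 115^524288=225, 115^1048576=525, 115^2097152=409, 115^4194304=281, 115^8388608=137, 115^16777216=65, 115^33554432=217, 115^67108864=329, 115^134217728=25, 115^268435456=625, 115^536870912=513, 115^1073741824=645, 115^2147483648=529; 115^3289530123 = 115^1 * 115^2 * 115^8 * 115^256 * 115^512 * 115^1024 * 115^2048 * 115^4096 * 115^8192 * 115^131072 * 115^1048576 * 115^67108864 * 115^1073741824 * 115^2147483648 = 523 (mod 668); answer 523

523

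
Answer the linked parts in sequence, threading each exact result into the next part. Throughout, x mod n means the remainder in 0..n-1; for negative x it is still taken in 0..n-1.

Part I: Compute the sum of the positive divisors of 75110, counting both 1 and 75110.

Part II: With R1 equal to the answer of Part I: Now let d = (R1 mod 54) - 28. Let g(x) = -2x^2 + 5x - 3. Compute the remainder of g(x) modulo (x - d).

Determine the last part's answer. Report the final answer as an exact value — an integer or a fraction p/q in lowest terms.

Part I: 75110 = 2 * 5 * 7 * 29 * 37; sigma = (1 + 2) * (1 + 5) * (1 + 7) * (1 + 29) * (1 + 37) = 3 * 6 * 8 * 30 * 38 = 164160; answer 164160
Part II: R1 = 164160; d = -28; remainder = value at the root: -2*(-28)^2 + 5*(-28)^1 - 3 = (-1568) + (-140) + (-3) = -1711; answer -1711

-1711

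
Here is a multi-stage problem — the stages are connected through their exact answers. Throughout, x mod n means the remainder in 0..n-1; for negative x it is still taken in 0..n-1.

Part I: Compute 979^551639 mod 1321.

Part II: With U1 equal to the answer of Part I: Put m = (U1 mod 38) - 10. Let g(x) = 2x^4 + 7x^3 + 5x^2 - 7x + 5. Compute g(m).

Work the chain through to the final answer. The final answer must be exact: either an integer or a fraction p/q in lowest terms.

27435

Part I: squarings mod 1321: 979^1=979, 979^2=716, 979^4=108, 979^8=1096, 979^16=427, 979^32=31, 979^64=961, 979^128=142, 979^256=349, 979^512=269, 979^1024=1027, 979^2048=571, 979^4096=1075, 979^8192=1071, 979^16384=413, 979^32768=160, 979^65536=501, 979^131072=11, 979^262144=121, 979^524288=110; 979^551639 = 979^1 * 979^2 * 979^4 * 979^16 * 979^64 * 979^128 * 979^512 * 979^2048 * 979^8192 * 979^16384 * 979^524288 = 932 (mod 1321); answer 932
Part II: U1 = 932; m = 10; 2*(10)^4 + 7*(10)^3 + 5*(10)^2 - 7*(10)^1 + 5 = (20000) + (7000) + (500) + (-70) + (5) = 27435; answer 27435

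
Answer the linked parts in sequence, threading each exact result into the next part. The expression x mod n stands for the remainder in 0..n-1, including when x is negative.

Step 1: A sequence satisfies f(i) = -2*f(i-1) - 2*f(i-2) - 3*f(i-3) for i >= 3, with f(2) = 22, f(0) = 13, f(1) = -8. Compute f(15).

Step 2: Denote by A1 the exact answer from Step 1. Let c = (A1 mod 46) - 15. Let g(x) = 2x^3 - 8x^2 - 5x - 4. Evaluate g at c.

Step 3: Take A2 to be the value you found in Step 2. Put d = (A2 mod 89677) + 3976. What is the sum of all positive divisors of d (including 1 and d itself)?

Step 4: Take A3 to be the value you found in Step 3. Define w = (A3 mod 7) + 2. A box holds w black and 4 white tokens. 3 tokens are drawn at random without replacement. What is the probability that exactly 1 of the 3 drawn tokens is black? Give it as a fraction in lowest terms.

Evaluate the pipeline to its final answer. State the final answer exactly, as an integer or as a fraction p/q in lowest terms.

Step 1: f(3) = -2*(22) - 2*(-8) - 3*(13) = -67; iterating: f(3)=-67, f(4)=114, f(5)=-160, f(6)=293, f(7)=-608, f(8)=1110, f(9)=-1883, f(10)=3370, f(11)=-6304, f(12)=11517, f(13)=-20536, f(14)=36950, f(15)=-67379; answer -67379
Step 2: A1 = -67379; c = -4; 2*(-4)^3 - 8*(-4)^2 - 5*(-4)^1 - 4 = (-128) + (-128) + (20) + (-4) = -240; answer -240
Step 3: A2 = -240; d = 93413; 93413 = 109 * 857; sigma = (1 + 109) * (1 + 857) = 110 * 858 = 94380; answer 94380
Step 4: A3 = 94380; w = 8; total draws C(12,3) = 220; favorable C(8,1)*C(4,2) = 48; P = 12/55; answer 12/55

12/55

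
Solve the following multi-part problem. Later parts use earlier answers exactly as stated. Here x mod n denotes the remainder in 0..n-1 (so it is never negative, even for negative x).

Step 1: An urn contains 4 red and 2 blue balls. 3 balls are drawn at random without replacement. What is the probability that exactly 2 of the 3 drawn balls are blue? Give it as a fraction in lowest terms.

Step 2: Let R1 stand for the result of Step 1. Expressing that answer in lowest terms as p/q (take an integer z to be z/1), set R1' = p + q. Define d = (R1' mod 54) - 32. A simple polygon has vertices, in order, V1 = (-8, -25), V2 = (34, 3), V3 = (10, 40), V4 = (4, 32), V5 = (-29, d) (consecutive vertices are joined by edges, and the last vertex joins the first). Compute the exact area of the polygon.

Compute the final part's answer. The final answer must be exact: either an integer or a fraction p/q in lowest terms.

3657/2

Step 1: total draws C(6,3) = 20; favorable C(2,2)*C(4,1) = 4; P = 1/5; answer 1/5
Step 2: R1 = 1/5; threaded value p + q = 6; d = -26; cross terms: (-8*3 - 34*-25)=826, (34*40 - 10*3)=1330, (10*32 - 4*40)=160, (4*-26 - -29*32)=824, (-29*-25 - -8*-26)=517; twice the area = |3657| = 3657; area = 3657/2; answer 3657/2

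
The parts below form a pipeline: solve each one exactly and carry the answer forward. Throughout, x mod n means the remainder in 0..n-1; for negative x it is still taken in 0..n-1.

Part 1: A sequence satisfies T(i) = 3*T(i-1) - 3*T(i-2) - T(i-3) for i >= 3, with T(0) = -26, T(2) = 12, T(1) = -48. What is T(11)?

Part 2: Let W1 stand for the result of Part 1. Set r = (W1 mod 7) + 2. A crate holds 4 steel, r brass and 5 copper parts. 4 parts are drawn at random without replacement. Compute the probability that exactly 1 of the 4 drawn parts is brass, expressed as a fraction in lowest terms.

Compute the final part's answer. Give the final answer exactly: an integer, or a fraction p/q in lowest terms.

28/55

Part 1: T(3) = 3*(12) - 3*(-48) - 1*(-26) = 206; iterating: T(3)=206, T(4)=630, T(5)=1260, T(6)=1684, T(7)=642, T(8)=-4386, T(9)=-16768, T(10)=-37788, T(11)=-58674; answer -58674
Part 2: W1 = -58674; r = 2; total draws C(11,4) = 330; favorable C(2,1)*C(9,3) = 168; P = 28/55; answer 28/55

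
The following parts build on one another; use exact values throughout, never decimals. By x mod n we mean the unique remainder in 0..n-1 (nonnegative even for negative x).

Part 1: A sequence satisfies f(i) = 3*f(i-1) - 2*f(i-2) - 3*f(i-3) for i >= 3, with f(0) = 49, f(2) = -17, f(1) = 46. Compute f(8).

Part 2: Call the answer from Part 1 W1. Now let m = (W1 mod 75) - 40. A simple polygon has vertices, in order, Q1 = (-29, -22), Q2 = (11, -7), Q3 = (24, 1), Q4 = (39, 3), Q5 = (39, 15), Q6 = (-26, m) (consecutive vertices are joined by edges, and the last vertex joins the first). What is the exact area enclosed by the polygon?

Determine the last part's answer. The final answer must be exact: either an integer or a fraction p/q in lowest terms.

Part 1: f(3) = 3*(-17) - 2*(46) - 3*(49) = -290; iterating: f(3)=-290, f(4)=-974, f(5)=-2291, f(6)=-4055, f(7)=-4661, f(8)=1000; answer 1000
Part 2: W1 = 1000; m = -15; cross terms: (-29*-7 - 11*-22)=445, (11*1 - 24*-7)=179, (24*3 - 39*1)=33, (39*15 - 39*3)=468, (39*-15 - -26*15)=-195, (-26*-22 - -29*-15)=137; twice the area = |1067| = 1067; area = 1067/2; answer 1067/2

1067/2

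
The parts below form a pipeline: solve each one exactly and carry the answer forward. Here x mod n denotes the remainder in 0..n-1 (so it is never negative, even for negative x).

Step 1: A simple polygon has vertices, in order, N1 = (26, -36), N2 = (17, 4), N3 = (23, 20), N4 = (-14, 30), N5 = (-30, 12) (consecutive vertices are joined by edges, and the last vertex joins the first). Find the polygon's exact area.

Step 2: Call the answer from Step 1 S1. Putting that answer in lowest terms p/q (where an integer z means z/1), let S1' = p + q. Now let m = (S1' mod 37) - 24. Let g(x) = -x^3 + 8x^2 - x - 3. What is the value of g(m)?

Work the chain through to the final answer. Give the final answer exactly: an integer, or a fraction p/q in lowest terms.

1029

Step 1: cross terms: (26*4 - 17*-36)=716, (17*20 - 23*4)=248, (23*30 - -14*20)=970, (-14*12 - -30*30)=732, (-30*-36 - 26*12)=768; twice the area = |3434| = 3434; area = 1717; answer 1717
Step 2: S1 = 1717; threaded value p + q = 1718; m = -8; -1*(-8)^3 + 8*(-8)^2 - 1*(-8)^1 - 3 = (512) + (512) + (8) + (-3) = 1029; answer 1029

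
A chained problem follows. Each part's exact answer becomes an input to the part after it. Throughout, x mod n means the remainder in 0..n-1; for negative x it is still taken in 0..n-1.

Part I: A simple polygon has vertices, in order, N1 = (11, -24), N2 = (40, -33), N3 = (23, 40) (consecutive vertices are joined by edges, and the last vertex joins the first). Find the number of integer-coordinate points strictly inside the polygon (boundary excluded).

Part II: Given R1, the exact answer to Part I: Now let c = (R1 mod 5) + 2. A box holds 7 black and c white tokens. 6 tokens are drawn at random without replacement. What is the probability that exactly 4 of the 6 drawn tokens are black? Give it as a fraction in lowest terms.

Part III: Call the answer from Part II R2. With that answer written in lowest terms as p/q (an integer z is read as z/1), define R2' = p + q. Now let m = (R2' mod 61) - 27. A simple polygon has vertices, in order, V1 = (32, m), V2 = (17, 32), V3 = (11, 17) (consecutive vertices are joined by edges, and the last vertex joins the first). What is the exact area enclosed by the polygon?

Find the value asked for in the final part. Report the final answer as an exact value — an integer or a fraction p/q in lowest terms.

477/2

Part I: cross terms: (11*-33 - 40*-24)=597, (40*40 - 23*-33)=2359, (23*-24 - 11*40)=-992; twice the area = |1964| = 1964; area = 982; boundary points = 1 + 1 + 4 = 6; strictly interior points = area - boundary/2 + 1 = 980; answer 980
Part II: R1 = 980; c = 2; total draws C(9,6) = 84; favorable C(7,4)*C(2,2) = 35; P = 5/12; answer 5/12
Part III: R2 = 5/12; threaded value p + q = 17; m = -10; cross terms: (32*32 - 17*-10)=1194, (17*17 - 11*32)=-63, (11*-10 - 32*17)=-654; twice the area = |477| = 477; area = 477/2; answer 477/2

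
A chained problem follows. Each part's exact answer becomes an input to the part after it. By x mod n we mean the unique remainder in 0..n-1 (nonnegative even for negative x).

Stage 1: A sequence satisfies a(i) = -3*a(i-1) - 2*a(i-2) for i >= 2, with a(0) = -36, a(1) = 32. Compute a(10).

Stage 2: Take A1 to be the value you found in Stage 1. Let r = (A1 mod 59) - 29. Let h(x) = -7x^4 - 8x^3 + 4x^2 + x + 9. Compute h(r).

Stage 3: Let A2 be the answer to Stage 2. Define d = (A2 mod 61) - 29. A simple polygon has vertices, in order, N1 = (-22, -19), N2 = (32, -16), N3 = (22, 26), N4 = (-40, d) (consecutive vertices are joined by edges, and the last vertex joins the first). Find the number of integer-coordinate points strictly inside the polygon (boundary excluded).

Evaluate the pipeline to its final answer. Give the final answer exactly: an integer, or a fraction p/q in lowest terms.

1463

Stage 1: a(2) = -3*(32) - 2*(-36) = -24; iterating: a(2)=-24, a(3)=8, a(4)=24, a(5)=-88, a(6)=216, a(7)=-472, a(8)=984, a(9)=-2008, a(10)=4056; answer 4056
Stage 2: A1 = 4056; r = 15; -7*(15)^4 - 8*(15)^3 + 4*(15)^2 + 1*(15)^1 + 9 = (-354375) + (-27000) + (900) + (15) + (9) = -380451; answer -380451
Stage 3: A2 = -380451; d = -23; cross terms: (-22*-16 - 32*-19)=960, (32*26 - 22*-16)=1184, (22*-23 - -40*26)=534, (-40*-19 - -22*-23)=254; twice the area = |2932| = 2932; area = 1466; boundary points = 3 + 2 + 1 + 2 = 8; strictly interior points = area - boundary/2 + 1 = 1463; answer 1463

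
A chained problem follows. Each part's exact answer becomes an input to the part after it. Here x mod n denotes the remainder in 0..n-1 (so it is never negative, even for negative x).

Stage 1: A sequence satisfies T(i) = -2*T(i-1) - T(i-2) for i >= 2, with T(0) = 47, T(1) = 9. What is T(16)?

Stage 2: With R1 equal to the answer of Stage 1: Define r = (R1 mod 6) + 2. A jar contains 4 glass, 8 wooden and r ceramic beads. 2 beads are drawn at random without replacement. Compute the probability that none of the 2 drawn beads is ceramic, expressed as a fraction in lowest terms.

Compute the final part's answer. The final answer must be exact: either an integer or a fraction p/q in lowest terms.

Stage 1: T(2) = -2*(9) - 1*(47) = -65; iterating: T(2)=-65, T(3)=121, T(4)=-177, T(5)=233, T(6)=-289, T(7)=345, T(8)=-401, T(9)=457, T(10)=-513, T(11)=569, T(12)=-625, T(13)=681, T(14)=-737, T(15)=793, T(16)=-849; answer -849
Stage 2: R1 = -849; r = 5; total draws C(17,2) = 136; favorable C(12,2) = 66; P = 33/68; answer 33/68

33/68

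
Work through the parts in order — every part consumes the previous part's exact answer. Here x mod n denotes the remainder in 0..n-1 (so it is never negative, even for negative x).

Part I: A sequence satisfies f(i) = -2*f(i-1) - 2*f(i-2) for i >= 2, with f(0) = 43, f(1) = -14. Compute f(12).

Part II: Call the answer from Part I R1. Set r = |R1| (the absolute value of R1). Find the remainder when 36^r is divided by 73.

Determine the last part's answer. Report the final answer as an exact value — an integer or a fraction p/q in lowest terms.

Part I: f(2) = -2*(-14) - 2*(43) = -58; iterating: f(2)=-58, f(3)=144, f(4)=-172, f(5)=56, f(6)=232, f(7)=-576, f(8)=688, f(9)=-224, f(10)=-928, f(11)=2304, f(12)=-2752; answer -2752
Part II: R1 = -2752; r = 2752; squarings mod 73: 36^1=36, 36^2=55, 36^4=32, 36^8=2, 36^16=4, 36^32=16, 36^64=37, 36^128=55, 36^256=32, 36^512=2, 36^1024=4, 36^2048=16; 36^2752 = 36^64 * 36^128 * 36^512 * 36^2048 = 4 (mod 73); answer 4

4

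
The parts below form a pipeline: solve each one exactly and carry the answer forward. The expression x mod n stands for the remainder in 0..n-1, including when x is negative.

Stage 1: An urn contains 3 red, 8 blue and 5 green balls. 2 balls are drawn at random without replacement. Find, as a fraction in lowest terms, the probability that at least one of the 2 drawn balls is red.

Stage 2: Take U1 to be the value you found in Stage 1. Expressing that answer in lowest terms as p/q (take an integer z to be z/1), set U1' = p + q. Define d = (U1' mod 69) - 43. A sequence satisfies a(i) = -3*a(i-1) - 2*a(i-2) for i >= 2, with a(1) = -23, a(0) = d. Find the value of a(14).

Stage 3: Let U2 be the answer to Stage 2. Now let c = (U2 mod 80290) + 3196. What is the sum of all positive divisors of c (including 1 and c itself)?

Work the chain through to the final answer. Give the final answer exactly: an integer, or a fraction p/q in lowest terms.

97056

Stage 1: total draws C(16,2) = 120; complement C(13,2) = 78; favorable 120 - 78 = 42; P = 7/20; answer 7/20
Stage 2: U1 = 7/20; threaded value p + q = 27; d = -16; a(2) = -3*(-23) - 2*(-16) = 101; iterating: a(2)=101, a(3)=-257, a(4)=569, a(5)=-1193, a(6)=2441, a(7)=-4937, a(8)=9929, a(9)=-19913, a(10)=39881, a(11)=-79817, a(12)=159689, a(13)=-319433, a(14)=638921; answer 638921
Stage 3: U2 = 638921; c = 80087; 80087 = 7 * 17 * 673; sigma = (1 + 7) * (1 + 17) * (1 + 673) = 8 * 18 * 674 = 97056; answer 97056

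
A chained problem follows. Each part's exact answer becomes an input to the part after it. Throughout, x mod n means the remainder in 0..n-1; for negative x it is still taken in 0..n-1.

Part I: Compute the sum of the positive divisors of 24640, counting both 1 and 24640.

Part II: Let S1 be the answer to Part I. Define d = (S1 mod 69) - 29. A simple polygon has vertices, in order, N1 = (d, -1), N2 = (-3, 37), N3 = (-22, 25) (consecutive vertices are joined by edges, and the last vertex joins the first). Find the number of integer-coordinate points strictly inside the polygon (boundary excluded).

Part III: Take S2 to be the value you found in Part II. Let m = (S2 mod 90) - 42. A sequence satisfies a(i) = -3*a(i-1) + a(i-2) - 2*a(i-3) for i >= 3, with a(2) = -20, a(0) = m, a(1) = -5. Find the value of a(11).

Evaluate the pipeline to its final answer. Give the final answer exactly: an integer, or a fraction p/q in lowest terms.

2300532

Part I: 24640 = 2^6 * 5 * 7 * 11; sigma = (1 + 2 + 4 + 8 + 16 + 32 + 64) * (1 + 5) * (1 + 7) * (1 + 11) = 127 * 6 * 8 * 12 = 73152; answer 73152
Part II: S1 = 73152; d = -17; cross terms: (-17*37 - -3*-1)=-632, (-3*25 - -22*37)=739, (-22*-1 - -17*25)=447; twice the area = |554| = 554; area = 277; boundary points = 2 + 1 + 1 = 4; strictly interior points = area - boundary/2 + 1 = 276; answer 276
Part III: S2 = 276; m = -36; a(3) = -3*(-20) + 1*(-5) - 2*(-36) = 127; iterating: a(3)=127, a(4)=-391, a(5)=1340, a(6)=-4665, a(7)=16117, a(8)=-55696, a(9)=192535, a(10)=-665535, a(11)=2300532; answer 2300532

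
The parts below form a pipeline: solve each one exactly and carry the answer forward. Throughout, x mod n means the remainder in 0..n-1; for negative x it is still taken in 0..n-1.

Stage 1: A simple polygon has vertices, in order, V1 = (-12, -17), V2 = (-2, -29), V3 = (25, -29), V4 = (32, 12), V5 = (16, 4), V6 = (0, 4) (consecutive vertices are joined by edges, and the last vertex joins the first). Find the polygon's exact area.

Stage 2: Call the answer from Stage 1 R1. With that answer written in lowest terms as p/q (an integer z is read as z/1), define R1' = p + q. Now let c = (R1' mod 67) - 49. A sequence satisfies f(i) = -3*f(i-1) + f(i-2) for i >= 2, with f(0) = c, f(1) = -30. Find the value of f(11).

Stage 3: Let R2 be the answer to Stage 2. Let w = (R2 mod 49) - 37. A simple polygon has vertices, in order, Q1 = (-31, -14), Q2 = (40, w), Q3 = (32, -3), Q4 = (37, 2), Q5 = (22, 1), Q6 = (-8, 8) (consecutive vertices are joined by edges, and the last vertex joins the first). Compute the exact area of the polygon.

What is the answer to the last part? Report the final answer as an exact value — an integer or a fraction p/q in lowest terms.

Stage 1: cross terms: (-12*-29 - -2*-17)=314, (-2*-29 - 25*-29)=783, (25*12 - 32*-29)=1228, (32*4 - 16*12)=-64, (16*4 - 0*4)=64, (0*-17 - -12*4)=48; twice the area = |2373| = 2373; area = 2373/2; answer 2373/2
Stage 2: R1 = 2373/2; threaded value p + q = 2375; c = -19; f(2) = -3*(-30) + 1*(-19) = 71; iterating: f(2)=71, f(3)=-243, f(4)=800, f(5)=-2643, f(6)=8729, f(7)=-28830, f(8)=95219, f(9)=-314487, f(10)=1038680, f(11)=-3430527; answer -3430527
Stage 3: R2 = -3430527; w = -25; cross terms: (-31*-25 - 40*-14)=1335, (40*-3 - 32*-25)=680, (32*2 - 37*-3)=175, (37*1 - 22*2)=-7, (22*8 - -8*1)=184, (-8*-14 - -31*8)=360; twice the area = |2727| = 2727; area = 2727/2; answer 2727/2

2727/2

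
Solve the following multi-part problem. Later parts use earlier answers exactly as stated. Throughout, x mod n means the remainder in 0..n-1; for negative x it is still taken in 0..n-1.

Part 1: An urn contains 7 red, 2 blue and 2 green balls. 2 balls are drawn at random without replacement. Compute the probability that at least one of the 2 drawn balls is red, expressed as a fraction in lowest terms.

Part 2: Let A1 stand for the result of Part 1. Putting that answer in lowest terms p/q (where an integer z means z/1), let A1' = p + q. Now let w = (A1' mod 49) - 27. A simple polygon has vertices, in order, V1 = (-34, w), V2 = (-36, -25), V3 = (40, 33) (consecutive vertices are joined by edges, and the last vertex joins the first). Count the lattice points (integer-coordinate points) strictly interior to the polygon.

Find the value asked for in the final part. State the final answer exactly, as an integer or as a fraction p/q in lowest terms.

92

Part 1: total draws C(11,2) = 55; complement C(4,2) = 6; favorable 55 - 6 = 49; P = 49/55; answer 49/55
Part 2: A1 = 49/55; threaded value p + q = 104; w = -21; cross terms: (-34*-25 - -36*-21)=94, (-36*33 - 40*-25)=-188, (40*-21 - -34*33)=282; twice the area = |188| = 188; area = 94; boundary points = 2 + 2 + 2 = 6; strictly interior points = area - boundary/2 + 1 = 92; answer 92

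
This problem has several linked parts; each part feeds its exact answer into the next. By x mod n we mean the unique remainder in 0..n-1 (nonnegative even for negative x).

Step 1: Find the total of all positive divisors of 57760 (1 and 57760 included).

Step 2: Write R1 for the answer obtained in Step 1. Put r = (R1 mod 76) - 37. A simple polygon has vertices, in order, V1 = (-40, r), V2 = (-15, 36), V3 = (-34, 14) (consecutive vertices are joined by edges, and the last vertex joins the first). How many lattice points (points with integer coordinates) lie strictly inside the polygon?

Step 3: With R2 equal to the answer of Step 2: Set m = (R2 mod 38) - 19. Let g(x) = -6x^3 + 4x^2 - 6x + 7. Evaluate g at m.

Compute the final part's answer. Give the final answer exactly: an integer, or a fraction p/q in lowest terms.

Step 1: 57760 = 2^5 * 5 * 19^2; sigma = (1 + 2 + 4 + 8 + 16 + 32) * (1 + 5) * (1 + 19 + 361) = 63 * 6 * 381 = 144018; answer 144018
Step 2: R1 = 144018; r = 37; cross terms: (-40*36 - -15*37)=-885, (-15*14 - -34*36)=1014, (-34*37 - -40*14)=-698; twice the area = |-569| = 569; area = 569/2; boundary points = 1 + 1 + 1 = 3; strictly interior points = area - boundary/2 + 1 = 284; answer 284
Step 3: R2 = 284; m = -1; -6*(-1)^3 + 4*(-1)^2 - 6*(-1)^1 + 7 = (6) + (4) + (6) + (7) = 23; answer 23

23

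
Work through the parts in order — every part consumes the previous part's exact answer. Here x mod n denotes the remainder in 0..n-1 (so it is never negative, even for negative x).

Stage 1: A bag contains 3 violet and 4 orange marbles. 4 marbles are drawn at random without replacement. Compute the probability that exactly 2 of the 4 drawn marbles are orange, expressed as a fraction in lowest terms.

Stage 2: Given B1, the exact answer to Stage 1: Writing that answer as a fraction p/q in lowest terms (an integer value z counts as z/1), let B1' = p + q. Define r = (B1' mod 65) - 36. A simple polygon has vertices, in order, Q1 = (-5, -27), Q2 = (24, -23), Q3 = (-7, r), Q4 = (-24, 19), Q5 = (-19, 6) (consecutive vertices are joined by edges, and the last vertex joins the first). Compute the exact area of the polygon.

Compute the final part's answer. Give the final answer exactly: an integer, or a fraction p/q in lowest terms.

2045/2

Stage 1: total draws C(7,4) = 35; favorable C(4,2)*C(3,2) = 18; P = 18/35; answer 18/35
Stage 2: B1 = 18/35; threaded value p + q = 53; r = 17; cross terms: (-5*-23 - 24*-27)=763, (24*17 - -7*-23)=247, (-7*19 - -24*17)=275, (-24*6 - -19*19)=217, (-19*-27 - -5*6)=543; twice the area = |2045| = 2045; area = 2045/2; answer 2045/2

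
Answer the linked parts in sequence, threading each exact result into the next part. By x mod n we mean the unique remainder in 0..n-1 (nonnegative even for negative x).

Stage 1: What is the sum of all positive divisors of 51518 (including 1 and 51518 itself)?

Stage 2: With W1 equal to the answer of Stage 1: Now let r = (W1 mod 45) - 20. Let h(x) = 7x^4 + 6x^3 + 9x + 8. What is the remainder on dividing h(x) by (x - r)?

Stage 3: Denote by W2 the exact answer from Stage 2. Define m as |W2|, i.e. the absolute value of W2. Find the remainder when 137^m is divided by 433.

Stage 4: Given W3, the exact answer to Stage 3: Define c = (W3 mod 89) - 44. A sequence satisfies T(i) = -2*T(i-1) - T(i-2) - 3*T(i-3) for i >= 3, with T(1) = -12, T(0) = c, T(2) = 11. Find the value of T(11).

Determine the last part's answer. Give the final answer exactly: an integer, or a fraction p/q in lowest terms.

Stage 1: 51518 = 2 * 25759; sigma = (1 + 2) * (1 + 25759) = 3 * 25760 = 77280; answer 77280
Stage 2: W1 = 77280; r = -5; remainder = value at the root: 7*(-5)^4 + 6*(-5)^3 + 9*(-5)^1 + 8 = (4375) + (-750) + (-45) + (8) = 3588; answer 3588
Stage 3: W2 = 3588; m = 3588; squarings mod 433: 137^1=137, 137^2=150, 137^4=417, 137^8=256, 137^16=153, 137^32=27, 137^64=296, 137^128=150, 137^256=417, 137^512=256, 137^1024=153, 137^2048=27; 137^3588 = 137^4 * 137^512 * 137^1024 * 137^2048 = 198 (mod 433); answer 198
Stage 4: W3 = 198; c = -24; T(3) = -2*(11) - 1*(-12) - 3*(-24) = 62; iterating: T(3)=62, T(4)=-99, T(5)=103, T(6)=-293, T(7)=780, T(8)=-1576, T(9)=3251, T(10)=-7266, T(11)=16009; answer 16009

16009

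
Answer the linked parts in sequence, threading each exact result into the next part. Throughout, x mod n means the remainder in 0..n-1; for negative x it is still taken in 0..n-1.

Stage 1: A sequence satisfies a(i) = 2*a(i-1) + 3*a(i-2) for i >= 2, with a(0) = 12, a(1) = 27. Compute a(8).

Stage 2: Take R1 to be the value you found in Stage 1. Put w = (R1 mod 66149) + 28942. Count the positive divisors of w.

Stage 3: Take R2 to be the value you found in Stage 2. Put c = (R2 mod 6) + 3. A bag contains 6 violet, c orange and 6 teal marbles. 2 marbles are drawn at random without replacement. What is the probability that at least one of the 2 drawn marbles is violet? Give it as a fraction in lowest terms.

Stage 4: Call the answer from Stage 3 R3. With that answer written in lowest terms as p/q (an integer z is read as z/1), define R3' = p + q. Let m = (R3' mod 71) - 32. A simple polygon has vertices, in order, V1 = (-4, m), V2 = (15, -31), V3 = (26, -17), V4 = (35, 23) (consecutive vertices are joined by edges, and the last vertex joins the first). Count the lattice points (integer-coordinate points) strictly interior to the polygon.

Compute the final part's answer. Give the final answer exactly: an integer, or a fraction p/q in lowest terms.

Stage 1: a(2) = 2*(27) + 3*(12) = 90; iterating: a(2)=90, a(3)=261, a(4)=792, a(5)=2367, a(6)=7110, a(7)=21321, a(8)=63972; answer 63972
Stage 2: R1 = 63972; w = 92914; 92914 = 2 * 46457; number of divisors = (1+1) * (1+1) = 4; answer 4
Stage 3: R2 = 4; c = 7; total draws C(19,2) = 171; complement C(13,2) = 78; favorable 171 - 78 = 93; P = 31/57; answer 31/57
Stage 4: R3 = 31/57; threaded value p + q = 88; m = -15; cross terms: (-4*-31 - 15*-15)=349, (15*-17 - 26*-31)=551, (26*23 - 35*-17)=1193, (35*-15 - -4*23)=-433; twice the area = |1660| = 1660; area = 830; boundary points = 1 + 1 + 1 + 1 = 4; strictly interior points = area - boundary/2 + 1 = 829; answer 829

829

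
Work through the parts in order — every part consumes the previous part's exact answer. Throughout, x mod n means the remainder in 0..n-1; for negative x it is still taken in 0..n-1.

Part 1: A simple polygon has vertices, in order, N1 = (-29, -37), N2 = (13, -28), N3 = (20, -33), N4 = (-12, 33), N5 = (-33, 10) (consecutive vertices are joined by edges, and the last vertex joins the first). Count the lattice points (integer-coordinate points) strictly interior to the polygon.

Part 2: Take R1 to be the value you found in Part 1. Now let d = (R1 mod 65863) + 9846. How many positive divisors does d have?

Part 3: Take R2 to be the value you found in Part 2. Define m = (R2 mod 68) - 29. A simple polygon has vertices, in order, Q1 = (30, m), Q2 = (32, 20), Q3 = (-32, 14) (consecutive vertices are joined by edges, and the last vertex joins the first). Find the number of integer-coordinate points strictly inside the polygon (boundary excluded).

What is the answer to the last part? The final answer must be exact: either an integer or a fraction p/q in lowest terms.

1497

Part 1: cross terms: (-29*-28 - 13*-37)=1293, (13*-33 - 20*-28)=131, (20*33 - -12*-33)=264, (-12*10 - -33*33)=969, (-33*-37 - -29*10)=1511; twice the area = |4168| = 4168; area = 2084; boundary points = 3 + 1 + 2 + 1 + 1 = 8; strictly interior points = area - boundary/2 + 1 = 2081; answer 2081
Part 2: R1 = 2081; d = 11927; 11927 is prime, so its only divisors are 1 and 11927; count = 2; answer 2
Part 3: R2 = 2; m = -27; cross terms: (30*20 - 32*-27)=1464, (32*14 - -32*20)=1088, (-32*-27 - 30*14)=444; twice the area = |2996| = 2996; area = 1498; boundary points = 1 + 2 + 1 = 4; strictly interior points = area - boundary/2 + 1 = 1497; answer 1497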